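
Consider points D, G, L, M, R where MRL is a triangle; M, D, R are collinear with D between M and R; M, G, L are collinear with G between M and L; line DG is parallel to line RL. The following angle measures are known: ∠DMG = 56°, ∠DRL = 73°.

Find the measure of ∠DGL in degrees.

∠DGL = 129°

1. ∠LMR = 56°  [D on MR, G on ML]
2. ∠LRM = 73°  [D on ray RM]
3. ∠MLR = 51°  [△MRL]
4. ∠DGM = 51°  [DG∥RL, corresponding at G]
5. ∠DGL = 129°  [linear pair at G on ML]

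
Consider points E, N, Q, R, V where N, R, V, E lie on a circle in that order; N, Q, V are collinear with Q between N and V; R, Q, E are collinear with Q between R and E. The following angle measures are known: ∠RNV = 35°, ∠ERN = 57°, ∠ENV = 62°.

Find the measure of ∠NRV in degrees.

∠NRV = 119°

1. ∠EVN = 57°  [same arc NE]
2. ∠NEV = 61°  [△NVE]
3. ∠NRV = 119°  [cyclic NRVE, opposite ∠R+∠E]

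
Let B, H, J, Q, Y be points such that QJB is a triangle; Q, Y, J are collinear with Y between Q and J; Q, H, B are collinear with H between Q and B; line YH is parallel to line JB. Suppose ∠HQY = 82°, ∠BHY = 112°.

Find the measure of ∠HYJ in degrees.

1. ∠QHY = 68°  [linear pair at H on QB]
2. ∠HYQ = 30°  [△QYH]
3. ∠HYJ = 150°  [linear pair at Y on QJ]

∠HYJ = 150°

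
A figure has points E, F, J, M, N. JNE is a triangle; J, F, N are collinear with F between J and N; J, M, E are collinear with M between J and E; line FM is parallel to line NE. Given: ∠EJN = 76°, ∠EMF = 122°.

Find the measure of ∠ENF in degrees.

∠ENF = 46°

1. ∠FJM = 76°  [F on JN, M on JE]
2. ∠FMJ = 58°  [linear pair at M on JE]
3. ∠JFM = 46°  [△JFM]
4. ∠MFN = 134°  [linear pair at F on JN]
5. ∠ENF = 46°  [FM∥NE, co-interior at N–F]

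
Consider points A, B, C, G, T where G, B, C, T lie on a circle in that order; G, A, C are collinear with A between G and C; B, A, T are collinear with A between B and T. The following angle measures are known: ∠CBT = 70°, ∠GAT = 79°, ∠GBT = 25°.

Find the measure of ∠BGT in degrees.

1. ∠CGT = 70°  [same arc CT]
2. ∠BTG = 31°  [△GAT]
3. ∠BGT = 124°  [△GBT]

∠BGT = 124°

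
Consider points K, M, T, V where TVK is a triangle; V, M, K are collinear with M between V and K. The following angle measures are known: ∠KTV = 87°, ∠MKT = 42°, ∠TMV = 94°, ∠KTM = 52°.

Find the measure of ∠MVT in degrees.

∠MVT = 51°

1. ∠TKV = 42°  [M on ray KV]
2. ∠KVT = 51°  [△TVK]
3. ∠MVT = 51°  [M on ray VK]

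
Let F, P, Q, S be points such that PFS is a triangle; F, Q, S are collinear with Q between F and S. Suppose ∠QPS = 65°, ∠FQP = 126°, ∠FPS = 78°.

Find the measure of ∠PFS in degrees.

1. ∠PQS = 54°  [linear pair at Q on FS]
2. ∠PSQ = 61°  [△PQS]
3. ∠FSP = 61°  [Q on ray SF]
4. ∠PFS = 41°  [△PFS]

∠PFS = 41°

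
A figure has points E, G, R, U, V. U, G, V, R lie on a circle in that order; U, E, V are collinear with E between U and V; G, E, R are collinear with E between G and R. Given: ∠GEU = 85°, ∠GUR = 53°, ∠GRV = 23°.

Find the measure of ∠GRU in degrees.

∠GRU = 55°

1. ∠REV = 85°  [vertical angles at E]
2. ∠GVR = 127°  [cyclic UGVR, opposite ∠U+∠V]
3. ∠RGV = 30°  [△GVR]
4. ∠REU = 95°  [linear pair at E on UV]
5. ∠RUV = 30°  [same arc VR]
6. ∠GRU = 55°  [△UER]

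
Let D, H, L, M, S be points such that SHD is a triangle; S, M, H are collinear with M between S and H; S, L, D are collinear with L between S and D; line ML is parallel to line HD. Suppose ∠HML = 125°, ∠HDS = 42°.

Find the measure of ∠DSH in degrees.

1. ∠LMS = 55°  [linear pair at M on SH]
2. ∠MLS = 42°  [ML∥HD, corresponding at L]
3. ∠LSM = 83°  [△SML]
4. ∠DSH = 83°  [M on SH, L on SD]

∠DSH = 83°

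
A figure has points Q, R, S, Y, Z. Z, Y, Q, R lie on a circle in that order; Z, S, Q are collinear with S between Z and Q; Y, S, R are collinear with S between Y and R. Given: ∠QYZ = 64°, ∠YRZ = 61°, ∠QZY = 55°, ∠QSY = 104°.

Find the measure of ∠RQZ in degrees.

1. ∠QRY = 55°  [same arc YQ]
2. ∠RSZ = 104°  [vertical angles at S]
3. ∠QSR = 76°  [linear pair at S on ZQ]
4. ∠RQZ = 49°  [△QSR]

∠RQZ = 49°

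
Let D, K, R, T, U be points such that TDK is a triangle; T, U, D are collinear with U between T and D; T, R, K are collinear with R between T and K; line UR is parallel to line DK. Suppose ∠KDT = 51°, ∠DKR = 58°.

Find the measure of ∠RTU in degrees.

1. ∠DKT = 58°  [R on ray KT]
2. ∠DTK = 71°  [△TDK]
3. ∠RTU = 71°  [U on TD, R on TK]

∠RTU = 71°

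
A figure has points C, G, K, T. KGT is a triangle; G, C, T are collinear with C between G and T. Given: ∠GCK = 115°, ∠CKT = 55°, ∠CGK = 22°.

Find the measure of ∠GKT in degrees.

∠GKT = 98°

1. ∠KCT = 65°  [linear pair at C on GT]
2. ∠CTK = 60°  [△KCT]
3. ∠KGT = 22°  [C on ray GT]
4. ∠GTK = 60°  [C on ray TG]
5. ∠GKT = 98°  [△KGT]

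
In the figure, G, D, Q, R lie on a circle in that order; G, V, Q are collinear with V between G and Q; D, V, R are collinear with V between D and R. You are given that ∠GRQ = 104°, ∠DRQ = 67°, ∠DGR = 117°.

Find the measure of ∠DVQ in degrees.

∠DVQ = 93°

1. ∠GDQ = 76°  [cyclic GDQR, opposite ∠D+∠R]
2. ∠DGQ = 67°  [same arc DQ]
3. ∠DQR = 63°  [cyclic GDQR, opposite ∠G+∠Q]
4. ∠DQG = 37°  [△GDQ]
5. ∠QDR = 50°  [△DQR]
6. ∠DVQ = 93°  [△DVQ]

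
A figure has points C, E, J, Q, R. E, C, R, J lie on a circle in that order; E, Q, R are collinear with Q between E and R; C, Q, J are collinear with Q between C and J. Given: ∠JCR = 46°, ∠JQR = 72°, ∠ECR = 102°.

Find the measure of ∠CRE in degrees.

∠CRE = 26°

1. ∠JER = 46°  [same arc RJ]
2. ∠EQJ = 108°  [linear pair at Q on ER]
3. ∠CJE = 26°  [△EQJ]
4. ∠CRE = 26°  [same arc EC]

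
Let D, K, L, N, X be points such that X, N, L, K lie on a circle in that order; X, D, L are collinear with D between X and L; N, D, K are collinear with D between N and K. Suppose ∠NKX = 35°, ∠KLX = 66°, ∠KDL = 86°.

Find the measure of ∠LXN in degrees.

1. ∠KNX = 66°  [same arc XK]
2. ∠NDX = 86°  [vertical angles at D]
3. ∠LXN = 28°  [△XDN]

∠LXN = 28°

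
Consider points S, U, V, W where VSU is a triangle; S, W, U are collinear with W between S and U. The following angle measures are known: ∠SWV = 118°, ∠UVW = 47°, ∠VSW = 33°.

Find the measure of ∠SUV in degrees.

∠SUV = 71°

1. ∠UWV = 62°  [linear pair at W on SU]
2. ∠VUW = 71°  [△VWU]
3. ∠SUV = 71°  [W on ray US]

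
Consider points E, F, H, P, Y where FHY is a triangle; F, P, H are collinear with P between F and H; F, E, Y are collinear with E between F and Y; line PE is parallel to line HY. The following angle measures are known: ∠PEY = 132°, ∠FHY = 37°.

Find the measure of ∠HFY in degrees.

1. ∠FEP = 48°  [linear pair at E on FY]
2. ∠EPF = 37°  [PE∥HY, corresponding at P]
3. ∠EFP = 95°  [△FPE]
4. ∠HFY = 95°  [P on FH, E on FY]

∠HFY = 95°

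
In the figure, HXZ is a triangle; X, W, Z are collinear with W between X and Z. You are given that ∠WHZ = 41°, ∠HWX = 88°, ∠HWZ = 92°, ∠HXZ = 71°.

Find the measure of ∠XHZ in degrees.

1. ∠HZW = 47°  [△HWZ]
2. ∠HZX = 47°  [W on ray ZX]
3. ∠XHZ = 62°  [△HXZ]

∠XHZ = 62°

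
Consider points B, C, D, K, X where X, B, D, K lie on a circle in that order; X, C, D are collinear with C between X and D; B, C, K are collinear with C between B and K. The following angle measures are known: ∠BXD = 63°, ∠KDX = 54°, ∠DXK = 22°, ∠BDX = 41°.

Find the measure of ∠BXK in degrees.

∠BXK = 85°

1. ∠KBX = 54°  [same arc XK]
2. ∠BKX = 41°  [same arc XB]
3. ∠BXK = 85°  [△XBK]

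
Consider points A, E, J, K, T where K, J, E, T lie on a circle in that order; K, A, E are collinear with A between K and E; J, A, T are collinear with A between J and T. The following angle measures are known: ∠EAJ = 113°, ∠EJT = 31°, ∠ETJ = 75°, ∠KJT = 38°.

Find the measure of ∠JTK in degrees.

∠JTK = 36°

1. ∠KAT = 113°  [vertical angles at A]
2. ∠EKT = 31°  [same arc ET]
3. ∠JTK = 36°  [△KAT]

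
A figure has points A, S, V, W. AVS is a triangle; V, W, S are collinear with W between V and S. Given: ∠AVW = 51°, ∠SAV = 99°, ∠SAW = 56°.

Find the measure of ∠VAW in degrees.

∠VAW = 43°

1. ∠AVS = 51°  [W on ray VS]
2. ∠ASV = 30°  [△AVS]
3. ∠ASW = 30°  [W on ray SV]
4. ∠AWS = 94°  [△AWS]
5. ∠AWV = 86°  [linear pair at W on VS]
6. ∠VAW = 43°  [△AVW]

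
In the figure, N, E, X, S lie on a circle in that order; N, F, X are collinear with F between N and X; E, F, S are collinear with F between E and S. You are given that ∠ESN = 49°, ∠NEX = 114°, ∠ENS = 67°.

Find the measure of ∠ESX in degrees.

∠ESX = 17°

1. ∠EXN = 49°  [same arc NE]
2. ∠ENX = 17°  [△NEX]
3. ∠ESX = 17°  [same arc EX]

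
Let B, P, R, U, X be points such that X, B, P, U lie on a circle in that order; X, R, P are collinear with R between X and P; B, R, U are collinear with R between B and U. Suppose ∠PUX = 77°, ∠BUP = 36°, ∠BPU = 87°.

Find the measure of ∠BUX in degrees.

∠BUX = 41°

1. ∠PBX = 103°  [cyclic XBPU, opposite ∠B+∠U]
2. ∠BXP = 36°  [same arc BP]
3. ∠BPX = 41°  [△XBP]
4. ∠BUX = 41°  [same arc XB]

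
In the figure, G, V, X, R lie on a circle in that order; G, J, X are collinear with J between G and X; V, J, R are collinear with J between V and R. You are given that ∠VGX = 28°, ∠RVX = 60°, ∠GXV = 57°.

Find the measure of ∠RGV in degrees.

∠RGV = 88°

1. ∠VRX = 28°  [same arc VX]
2. ∠RXV = 92°  [△VXR]
3. ∠RGV = 88°  [cyclic GVXR, opposite ∠G+∠X]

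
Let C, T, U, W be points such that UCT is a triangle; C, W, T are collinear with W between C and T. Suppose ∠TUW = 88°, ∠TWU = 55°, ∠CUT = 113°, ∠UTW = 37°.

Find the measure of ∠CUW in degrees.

∠CUW = 25°

1. ∠CWU = 125°  [linear pair at W on CT]
2. ∠CTU = 37°  [W on ray TC]
3. ∠TCU = 30°  [△UCT]
4. ∠UCW = 30°  [W on ray CT]
5. ∠CUW = 25°  [△UCW]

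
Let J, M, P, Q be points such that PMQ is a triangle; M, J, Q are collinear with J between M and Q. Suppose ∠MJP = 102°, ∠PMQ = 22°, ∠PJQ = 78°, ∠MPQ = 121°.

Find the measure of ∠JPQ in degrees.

1. ∠MQP = 37°  [△PMQ]
2. ∠JQP = 37°  [J on ray QM]
3. ∠JPQ = 65°  [△PJQ]

∠JPQ = 65°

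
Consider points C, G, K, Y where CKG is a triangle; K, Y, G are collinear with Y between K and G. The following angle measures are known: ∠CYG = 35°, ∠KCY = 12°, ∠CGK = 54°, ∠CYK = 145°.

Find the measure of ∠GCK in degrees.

∠GCK = 103°

1. ∠CKY = 23°  [△CKY]
2. ∠CKG = 23°  [Y on ray KG]
3. ∠GCK = 103°  [△CKG]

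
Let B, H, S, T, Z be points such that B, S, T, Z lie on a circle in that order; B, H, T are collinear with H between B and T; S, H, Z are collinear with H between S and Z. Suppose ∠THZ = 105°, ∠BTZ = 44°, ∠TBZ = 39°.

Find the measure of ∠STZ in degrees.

1. ∠SZT = 31°  [△THZ]
2. ∠TSZ = 39°  [same arc TZ]
3. ∠STZ = 110°  [△STZ]

∠STZ = 110°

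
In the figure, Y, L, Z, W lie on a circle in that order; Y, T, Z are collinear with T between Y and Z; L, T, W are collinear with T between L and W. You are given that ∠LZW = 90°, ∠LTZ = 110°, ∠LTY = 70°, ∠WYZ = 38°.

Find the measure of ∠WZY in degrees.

∠WZY = 58°

1. ∠LYW = 90°  [cyclic YLZW, opposite ∠Y+∠Z]
2. ∠WTY = 110°  [vertical angles at T]
3. ∠LWY = 32°  [△YTW]
4. ∠WLY = 58°  [△YLW]
5. ∠WZY = 58°  [same arc YW]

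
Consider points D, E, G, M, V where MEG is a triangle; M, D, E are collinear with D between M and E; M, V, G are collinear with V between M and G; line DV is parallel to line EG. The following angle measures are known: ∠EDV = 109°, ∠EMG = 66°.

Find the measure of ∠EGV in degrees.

1. ∠MDV = 71°  [linear pair at D on ME]
2. ∠DMV = 66°  [D on ME, V on MG]
3. ∠DVM = 43°  [△MDV]
4. ∠DVG = 137°  [linear pair at V on MG]
5. ∠EGV = 43°  [DV∥EG, co-interior at G–V]

∠EGV = 43°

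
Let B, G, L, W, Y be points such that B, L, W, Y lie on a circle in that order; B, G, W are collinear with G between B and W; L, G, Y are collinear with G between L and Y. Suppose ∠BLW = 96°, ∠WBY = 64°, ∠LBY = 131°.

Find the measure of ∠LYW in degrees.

∠LYW = 67°

1. ∠WLY = 64°  [same arc WY]
2. ∠LWY = 49°  [cyclic BLWY, opposite ∠B+∠W]
3. ∠LYW = 67°  [△LWY]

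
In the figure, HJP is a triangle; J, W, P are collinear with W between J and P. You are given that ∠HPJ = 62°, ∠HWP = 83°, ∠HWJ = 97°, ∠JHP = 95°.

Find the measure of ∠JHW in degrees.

1. ∠HJP = 23°  [△HJP]
2. ∠HJW = 23°  [W on ray JP]
3. ∠JHW = 60°  [△HJW]

∠JHW = 60°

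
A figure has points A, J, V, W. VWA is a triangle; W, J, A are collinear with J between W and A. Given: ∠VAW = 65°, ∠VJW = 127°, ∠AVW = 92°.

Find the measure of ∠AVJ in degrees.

1. ∠JAV = 65°  [J on ray AW]
2. ∠AJV = 53°  [linear pair at J on WA]
3. ∠AVJ = 62°  [△VJA]

∠AVJ = 62°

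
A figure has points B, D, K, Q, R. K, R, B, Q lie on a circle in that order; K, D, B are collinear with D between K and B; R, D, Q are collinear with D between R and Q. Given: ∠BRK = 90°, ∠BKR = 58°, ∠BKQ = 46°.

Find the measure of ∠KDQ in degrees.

∠KDQ = 102°

1. ∠KBR = 32°  [△KRB]
2. ∠KQR = 32°  [same arc KR]
3. ∠KDQ = 102°  [△KDQ]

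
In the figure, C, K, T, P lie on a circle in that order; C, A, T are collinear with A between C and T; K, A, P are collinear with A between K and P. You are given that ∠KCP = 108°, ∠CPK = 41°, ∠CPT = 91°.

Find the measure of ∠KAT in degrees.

1. ∠CKP = 31°  [△CKP]
2. ∠CTK = 41°  [same arc CK]
3. ∠CKT = 89°  [cyclic CKTP, opposite ∠K+∠P]
4. ∠KCT = 50°  [△CKT]
5. ∠CAK = 99°  [△CAK]
6. ∠KAT = 81°  [linear pair at A on CT]

∠KAT = 81°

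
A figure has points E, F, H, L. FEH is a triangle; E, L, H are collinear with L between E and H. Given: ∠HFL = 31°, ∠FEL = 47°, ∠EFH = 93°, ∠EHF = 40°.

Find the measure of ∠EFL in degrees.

1. ∠FHL = 40°  [L on ray HE]
2. ∠FLH = 109°  [△FLH]
3. ∠ELF = 71°  [linear pair at L on EH]
4. ∠EFL = 62°  [△FEL]

∠EFL = 62°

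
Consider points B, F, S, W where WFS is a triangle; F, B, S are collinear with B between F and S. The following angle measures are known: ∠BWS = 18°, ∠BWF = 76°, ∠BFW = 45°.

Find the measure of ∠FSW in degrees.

∠FSW = 41°

1. ∠FBW = 59°  [△WFB]
2. ∠SBW = 121°  [linear pair at B on FS]
3. ∠BSW = 41°  [△WBS]
4. ∠FSW = 41°  [B on ray SF]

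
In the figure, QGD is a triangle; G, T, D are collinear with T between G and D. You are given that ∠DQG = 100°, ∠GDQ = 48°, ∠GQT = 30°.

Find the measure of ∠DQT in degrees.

1. ∠DGQ = 32°  [△QGD]
2. ∠QDT = 48°  [T on ray DG]
3. ∠QGT = 32°  [T on ray GD]
4. ∠GTQ = 118°  [△QGT]
5. ∠DTQ = 62°  [linear pair at T on GD]
6. ∠DQT = 70°  [△QTD]

∠DQT = 70°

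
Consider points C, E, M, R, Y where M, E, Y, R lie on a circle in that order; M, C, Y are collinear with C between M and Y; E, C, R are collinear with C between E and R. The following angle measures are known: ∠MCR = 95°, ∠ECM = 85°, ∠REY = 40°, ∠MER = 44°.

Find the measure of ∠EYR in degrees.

∠EYR = 89°

1. ∠RCY = 85°  [linear pair at C on MY]
2. ∠MYR = 44°  [same arc MR]
3. ∠ERY = 51°  [△YCR]
4. ∠EYR = 89°  [△EYR]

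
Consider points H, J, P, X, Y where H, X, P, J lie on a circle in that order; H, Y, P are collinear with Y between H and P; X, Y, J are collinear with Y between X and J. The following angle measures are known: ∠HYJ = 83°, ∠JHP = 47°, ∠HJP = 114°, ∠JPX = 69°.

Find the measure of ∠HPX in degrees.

1. ∠PYX = 83°  [vertical angles at Y]
2. ∠JXP = 47°  [same arc PJ]
3. ∠HPX = 50°  [△XYP]

∠HPX = 50°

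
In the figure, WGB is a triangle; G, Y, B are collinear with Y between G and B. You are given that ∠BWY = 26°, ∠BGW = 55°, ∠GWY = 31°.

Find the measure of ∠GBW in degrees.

1. ∠WGY = 55°  [Y on ray GB]
2. ∠GYW = 94°  [△WGY]
3. ∠BYW = 86°  [linear pair at Y on GB]
4. ∠WBY = 68°  [△WYB]
5. ∠GBW = 68°  [Y on ray BG]

∠GBW = 68°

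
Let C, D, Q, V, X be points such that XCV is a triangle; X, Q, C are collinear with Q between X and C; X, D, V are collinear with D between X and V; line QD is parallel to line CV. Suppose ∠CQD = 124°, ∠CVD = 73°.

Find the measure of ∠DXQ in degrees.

∠DXQ = 51°

1. ∠DQX = 56°  [linear pair at Q on XC]
2. ∠CVX = 73°  [D on ray VX]
3. ∠VCX = 56°  [QD∥CV, corresponding at Q]
4. ∠CXV = 51°  [△XCV]
5. ∠DXQ = 51°  [Q on XC, D on XV]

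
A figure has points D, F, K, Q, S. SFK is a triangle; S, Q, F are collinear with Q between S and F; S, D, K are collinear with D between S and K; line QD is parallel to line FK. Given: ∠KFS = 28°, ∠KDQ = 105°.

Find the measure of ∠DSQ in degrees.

∠DSQ = 77°

1. ∠DQS = 28°  [QD∥FK, corresponding at Q]
2. ∠QDS = 75°  [linear pair at D on SK]
3. ∠DSQ = 77°  [△SQD]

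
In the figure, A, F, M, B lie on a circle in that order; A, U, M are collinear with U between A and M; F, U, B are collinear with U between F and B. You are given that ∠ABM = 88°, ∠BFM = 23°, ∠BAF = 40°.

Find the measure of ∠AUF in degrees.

∠AUF = 94°

1. ∠BAM = 23°  [same arc MB]
2. ∠BMF = 140°  [cyclic AFMB, opposite ∠A+∠M]
3. ∠AMB = 69°  [△AMB]
4. ∠FBM = 17°  [△FMB]
5. ∠AFB = 69°  [same arc AB]
6. ∠FAM = 17°  [same arc FM]
7. ∠AUF = 94°  [△AUF]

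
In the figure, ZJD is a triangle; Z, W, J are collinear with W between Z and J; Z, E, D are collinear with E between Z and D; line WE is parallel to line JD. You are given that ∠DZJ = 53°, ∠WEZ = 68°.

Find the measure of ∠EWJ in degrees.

∠EWJ = 121°

1. ∠EZW = 53°  [W on ZJ, E on ZD]
2. ∠EWZ = 59°  [△ZWE]
3. ∠EWJ = 121°  [linear pair at W on ZJ]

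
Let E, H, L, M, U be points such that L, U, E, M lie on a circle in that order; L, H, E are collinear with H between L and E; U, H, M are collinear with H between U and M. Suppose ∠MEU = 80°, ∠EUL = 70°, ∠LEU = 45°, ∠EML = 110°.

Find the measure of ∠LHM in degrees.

∠LHM = 100°

1. ∠MLU = 100°  [cyclic LUEM, opposite ∠L+∠E]
2. ∠ELU = 65°  [△LUE]
3. ∠LMU = 45°  [same arc LU]
4. ∠LUM = 35°  [△LUM]
5. ∠EMU = 65°  [same arc UE]
6. ∠LEM = 35°  [same arc LM]
7. ∠EHM = 80°  [△EHM]
8. ∠LHM = 100°  [linear pair at H on LE]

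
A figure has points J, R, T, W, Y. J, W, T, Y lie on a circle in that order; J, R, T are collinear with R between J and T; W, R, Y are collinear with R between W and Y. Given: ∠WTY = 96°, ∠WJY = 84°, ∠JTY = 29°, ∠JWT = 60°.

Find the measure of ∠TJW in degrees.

∠TJW = 53°

1. ∠JWY = 29°  [same arc JY]
2. ∠JYW = 67°  [△JWY]
3. ∠JTW = 67°  [same arc JW]
4. ∠TJW = 53°  [△JWT]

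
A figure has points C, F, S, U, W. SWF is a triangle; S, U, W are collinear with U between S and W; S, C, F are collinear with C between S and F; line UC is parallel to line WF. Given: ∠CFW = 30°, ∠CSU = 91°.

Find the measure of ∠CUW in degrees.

∠CUW = 121°

1. ∠SFW = 30°  [C on ray FS]
2. ∠FSW = 91°  [U on SW, C on SF]
3. ∠FWS = 59°  [△SWF]
4. ∠CUS = 59°  [UC∥WF, corresponding at U]
5. ∠CUW = 121°  [linear pair at U on SW]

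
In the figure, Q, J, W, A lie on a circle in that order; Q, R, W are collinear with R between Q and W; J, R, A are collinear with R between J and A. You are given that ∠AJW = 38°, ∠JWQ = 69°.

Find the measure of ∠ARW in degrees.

1. ∠AQW = 38°  [same arc WA]
2. ∠JAQ = 69°  [same arc QJ]
3. ∠ARQ = 73°  [△QRA]
4. ∠ARW = 107°  [linear pair at R on QW]

∠ARW = 107°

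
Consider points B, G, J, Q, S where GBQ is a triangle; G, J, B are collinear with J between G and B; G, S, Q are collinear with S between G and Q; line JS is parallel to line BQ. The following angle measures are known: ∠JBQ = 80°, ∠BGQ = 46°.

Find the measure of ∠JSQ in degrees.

∠JSQ = 126°

1. ∠GBQ = 80°  [J on ray BG]
2. ∠BQG = 54°  [△GBQ]
3. ∠GSJ = 54°  [JS∥BQ, corresponding at S]
4. ∠JSQ = 126°  [linear pair at S on GQ]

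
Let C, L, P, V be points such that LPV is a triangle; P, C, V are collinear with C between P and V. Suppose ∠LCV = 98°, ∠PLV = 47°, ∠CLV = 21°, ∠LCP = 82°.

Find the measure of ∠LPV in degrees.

1. ∠CVL = 61°  [△LCV]
2. ∠LVP = 61°  [C on ray VP]
3. ∠LPV = 72°  [△LPV]

∠LPV = 72°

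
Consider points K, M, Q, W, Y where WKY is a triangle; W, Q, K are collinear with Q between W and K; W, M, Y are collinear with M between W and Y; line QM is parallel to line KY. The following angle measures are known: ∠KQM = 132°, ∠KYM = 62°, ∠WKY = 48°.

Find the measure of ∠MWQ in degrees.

∠MWQ = 70°

1. ∠KYW = 62°  [M on ray YW]
2. ∠KWY = 70°  [△WKY]
3. ∠MWQ = 70°  [Q on WK, M on WY]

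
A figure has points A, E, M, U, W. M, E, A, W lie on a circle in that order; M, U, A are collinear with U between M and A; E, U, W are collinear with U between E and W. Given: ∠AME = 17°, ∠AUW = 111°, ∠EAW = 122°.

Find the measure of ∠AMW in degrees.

∠AMW = 41°

1. ∠AWE = 17°  [same arc EA]
2. ∠AEW = 41°  [△EAW]
3. ∠AMW = 41°  [same arc AW]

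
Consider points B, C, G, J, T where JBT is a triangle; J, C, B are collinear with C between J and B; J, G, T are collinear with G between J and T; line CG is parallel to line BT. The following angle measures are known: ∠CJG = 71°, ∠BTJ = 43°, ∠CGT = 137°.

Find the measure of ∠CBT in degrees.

∠CBT = 66°

1. ∠BJT = 71°  [C on JB, G on JT]
2. ∠JBT = 66°  [△JBT]
3. ∠CBT = 66°  [C on ray BJ]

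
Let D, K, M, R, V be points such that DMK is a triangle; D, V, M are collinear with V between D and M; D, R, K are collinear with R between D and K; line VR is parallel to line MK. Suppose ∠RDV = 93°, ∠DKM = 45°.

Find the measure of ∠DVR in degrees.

∠DVR = 42°

1. ∠KDM = 93°  [V on DM, R on DK]
2. ∠DMK = 42°  [△DMK]
3. ∠DVR = 42°  [VR∥MK, corresponding at V]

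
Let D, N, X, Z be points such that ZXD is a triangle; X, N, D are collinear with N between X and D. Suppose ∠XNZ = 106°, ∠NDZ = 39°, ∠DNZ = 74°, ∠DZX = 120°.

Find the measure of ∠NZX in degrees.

1. ∠XDZ = 39°  [N on ray DX]
2. ∠DXZ = 21°  [△ZXD]
3. ∠NXZ = 21°  [N on ray XD]
4. ∠NZX = 53°  [△ZXN]

∠NZX = 53°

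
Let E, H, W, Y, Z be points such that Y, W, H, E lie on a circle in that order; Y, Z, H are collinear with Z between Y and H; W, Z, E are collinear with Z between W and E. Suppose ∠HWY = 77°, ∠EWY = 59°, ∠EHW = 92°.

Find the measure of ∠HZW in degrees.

∠HZW = 129°

1. ∠HEY = 103°  [cyclic YWHE, opposite ∠W+∠E]
2. ∠EHY = 59°  [same arc YE]
3. ∠EYW = 88°  [cyclic YWHE, opposite ∠Y+∠H]
4. ∠EYH = 18°  [△YHE]
5. ∠WEY = 33°  [△YWE]
6. ∠EWH = 18°  [same arc HE]
7. ∠WHY = 33°  [same arc YW]
8. ∠HZW = 129°  [△WZH]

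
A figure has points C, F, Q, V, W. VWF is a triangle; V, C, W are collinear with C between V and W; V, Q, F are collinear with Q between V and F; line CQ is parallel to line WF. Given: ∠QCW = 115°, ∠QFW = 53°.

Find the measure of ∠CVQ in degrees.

1. ∠QCV = 65°  [linear pair at C on VW]
2. ∠VFW = 53°  [Q on ray FV]
3. ∠FWV = 65°  [CQ∥WF, corresponding at C]
4. ∠FVW = 62°  [△VWF]
5. ∠CVQ = 62°  [C on VW, Q on VF]

∠CVQ = 62°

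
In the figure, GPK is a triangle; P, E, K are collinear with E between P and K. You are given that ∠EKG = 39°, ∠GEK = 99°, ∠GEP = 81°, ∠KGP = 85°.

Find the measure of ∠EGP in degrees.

∠EGP = 43°

1. ∠GKP = 39°  [E on ray KP]
2. ∠GPK = 56°  [△GPK]
3. ∠EPG = 56°  [E on ray PK]
4. ∠EGP = 43°  [△GPE]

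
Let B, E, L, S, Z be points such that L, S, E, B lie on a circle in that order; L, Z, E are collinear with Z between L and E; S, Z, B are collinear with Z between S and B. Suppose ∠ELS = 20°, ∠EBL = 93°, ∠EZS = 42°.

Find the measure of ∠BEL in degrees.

1. ∠EBS = 20°  [same arc SE]
2. ∠BZL = 42°  [vertical angles at Z]
3. ∠BZE = 138°  [linear pair at Z on LE]
4. ∠BEL = 22°  [△EZB]

∠BEL = 22°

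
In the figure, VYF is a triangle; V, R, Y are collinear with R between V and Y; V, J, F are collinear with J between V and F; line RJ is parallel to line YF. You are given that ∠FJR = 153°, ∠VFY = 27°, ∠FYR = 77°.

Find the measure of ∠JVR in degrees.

1. ∠FYV = 77°  [R on ray YV]
2. ∠FVY = 76°  [△VYF]
3. ∠JVR = 76°  [R on VY, J on VF]

∠JVR = 76°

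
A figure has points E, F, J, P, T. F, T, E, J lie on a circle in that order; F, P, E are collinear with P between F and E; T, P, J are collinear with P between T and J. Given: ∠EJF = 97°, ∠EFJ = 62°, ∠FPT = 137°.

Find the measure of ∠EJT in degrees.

∠EJT = 22°

1. ∠FEJ = 21°  [△FEJ]
2. ∠EPJ = 137°  [vertical angles at P]
3. ∠EJT = 22°  [△EPJ]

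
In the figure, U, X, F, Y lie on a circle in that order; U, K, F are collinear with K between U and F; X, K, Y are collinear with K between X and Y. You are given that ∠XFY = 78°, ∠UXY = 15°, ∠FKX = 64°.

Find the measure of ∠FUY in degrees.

1. ∠XUY = 102°  [cyclic UXFY, opposite ∠U+∠F]
2. ∠UYX = 63°  [△UXY]
3. ∠UKY = 64°  [vertical angles at K]
4. ∠FUY = 53°  [△UKY]

∠FUY = 53°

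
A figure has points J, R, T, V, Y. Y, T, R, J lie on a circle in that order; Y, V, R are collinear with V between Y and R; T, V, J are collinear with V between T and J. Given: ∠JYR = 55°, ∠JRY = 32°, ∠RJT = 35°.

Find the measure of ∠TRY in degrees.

∠TRY = 58°

1. ∠RJY = 93°  [△YRJ]
2. ∠RYT = 35°  [same arc TR]
3. ∠RTY = 87°  [cyclic YTRJ, opposite ∠T+∠J]
4. ∠TRY = 58°  [△YTR]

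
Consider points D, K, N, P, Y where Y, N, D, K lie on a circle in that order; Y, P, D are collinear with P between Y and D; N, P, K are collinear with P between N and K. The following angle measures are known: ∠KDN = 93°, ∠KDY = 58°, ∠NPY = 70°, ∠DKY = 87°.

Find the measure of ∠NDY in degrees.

∠NDY = 35°

1. ∠DYK = 35°  [△YDK]
2. ∠DPN = 110°  [linear pair at P on YD]
3. ∠DNK = 35°  [same arc DK]
4. ∠NDY = 35°  [△NPD]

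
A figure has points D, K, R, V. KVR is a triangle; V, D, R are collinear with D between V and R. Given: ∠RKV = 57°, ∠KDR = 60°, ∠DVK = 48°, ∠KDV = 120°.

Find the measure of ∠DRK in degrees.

∠DRK = 75°

1. ∠KVR = 48°  [D on ray VR]
2. ∠KRV = 75°  [△KVR]
3. ∠DRK = 75°  [D on ray RV]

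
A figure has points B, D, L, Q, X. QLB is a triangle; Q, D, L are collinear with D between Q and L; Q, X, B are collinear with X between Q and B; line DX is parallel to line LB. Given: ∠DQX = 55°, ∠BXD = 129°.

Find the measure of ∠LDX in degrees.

1. ∠DXQ = 51°  [linear pair at X on QB]
2. ∠QDX = 74°  [△QDX]
3. ∠LDX = 106°  [linear pair at D on QL]

∠LDX = 106°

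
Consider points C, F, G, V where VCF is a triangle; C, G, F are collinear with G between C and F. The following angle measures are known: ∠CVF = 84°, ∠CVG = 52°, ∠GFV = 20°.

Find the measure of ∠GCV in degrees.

∠GCV = 76°

1. ∠CFV = 20°  [G on ray FC]
2. ∠FCV = 76°  [△VCF]
3. ∠GCV = 76°  [G on ray CF]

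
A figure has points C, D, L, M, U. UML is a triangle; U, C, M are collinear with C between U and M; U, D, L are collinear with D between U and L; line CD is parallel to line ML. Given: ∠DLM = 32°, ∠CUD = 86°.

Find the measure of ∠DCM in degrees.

∠DCM = 118°

1. ∠MLU = 32°  [D on ray LU]
2. ∠LUM = 86°  [C on UM, D on UL]
3. ∠LMU = 62°  [△UML]
4. ∠DCU = 62°  [CD∥ML, corresponding at C]
5. ∠DCM = 118°  [linear pair at C on UM]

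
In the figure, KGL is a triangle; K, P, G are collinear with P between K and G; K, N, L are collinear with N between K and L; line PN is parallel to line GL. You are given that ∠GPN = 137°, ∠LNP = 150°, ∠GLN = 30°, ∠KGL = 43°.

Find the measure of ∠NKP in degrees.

1. ∠KPN = 43°  [linear pair at P on KG]
2. ∠KNP = 30°  [linear pair at N on KL]
3. ∠NKP = 107°  [△KPN]

∠NKP = 107°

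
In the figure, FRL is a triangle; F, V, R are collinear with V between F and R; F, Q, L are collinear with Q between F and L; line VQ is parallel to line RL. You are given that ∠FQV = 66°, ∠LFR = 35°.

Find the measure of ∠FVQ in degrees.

1. ∠FLR = 66°  [VQ∥RL, corresponding at Q]
2. ∠FRL = 79°  [△FRL]
3. ∠FVQ = 79°  [VQ∥RL, corresponding at V]

∠FVQ = 79°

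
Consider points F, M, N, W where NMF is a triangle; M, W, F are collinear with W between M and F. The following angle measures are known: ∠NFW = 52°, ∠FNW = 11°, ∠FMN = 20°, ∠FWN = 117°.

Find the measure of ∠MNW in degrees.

1. ∠NMW = 20°  [W on ray MF]
2. ∠MWN = 63°  [linear pair at W on MF]
3. ∠MNW = 97°  [△NMW]

∠MNW = 97°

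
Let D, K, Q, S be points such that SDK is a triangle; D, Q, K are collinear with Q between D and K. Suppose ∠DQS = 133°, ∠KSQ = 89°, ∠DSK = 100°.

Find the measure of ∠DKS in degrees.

1. ∠KQS = 47°  [linear pair at Q on DK]
2. ∠QKS = 44°  [△SQK]
3. ∠DKS = 44°  [Q on ray KD]

∠DKS = 44°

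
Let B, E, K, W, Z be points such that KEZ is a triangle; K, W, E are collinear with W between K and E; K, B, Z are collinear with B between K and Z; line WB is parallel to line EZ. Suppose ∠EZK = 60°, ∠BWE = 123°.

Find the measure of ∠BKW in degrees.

1. ∠KBW = 60°  [WB∥EZ, corresponding at B]
2. ∠BWK = 57°  [linear pair at W on KE]
3. ∠BKW = 63°  [△KWB]

∠BKW = 63°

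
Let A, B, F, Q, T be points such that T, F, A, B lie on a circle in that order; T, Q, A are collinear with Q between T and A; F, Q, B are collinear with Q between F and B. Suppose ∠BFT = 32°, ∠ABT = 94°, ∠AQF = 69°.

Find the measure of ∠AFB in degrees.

∠AFB = 54°

1. ∠BAT = 32°  [same arc TB]
2. ∠ATB = 54°  [△TAB]
3. ∠AFB = 54°  [same arc AB]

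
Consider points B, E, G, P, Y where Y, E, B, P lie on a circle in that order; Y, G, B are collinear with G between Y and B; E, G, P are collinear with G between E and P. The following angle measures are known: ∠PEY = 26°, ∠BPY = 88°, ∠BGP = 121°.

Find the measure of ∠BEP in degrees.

1. ∠PBY = 26°  [same arc YP]
2. ∠BYP = 66°  [△YBP]
3. ∠BEP = 66°  [same arc BP]

∠BEP = 66°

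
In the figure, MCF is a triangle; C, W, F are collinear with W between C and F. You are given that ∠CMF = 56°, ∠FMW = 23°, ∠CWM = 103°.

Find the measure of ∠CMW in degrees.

1. ∠FWM = 77°  [linear pair at W on CF]
2. ∠MFW = 80°  [△MWF]
3. ∠CFM = 80°  [W on ray FC]
4. ∠FCM = 44°  [△MCF]
5. ∠MCW = 44°  [W on ray CF]
6. ∠CMW = 33°  [△MCW]

∠CMW = 33°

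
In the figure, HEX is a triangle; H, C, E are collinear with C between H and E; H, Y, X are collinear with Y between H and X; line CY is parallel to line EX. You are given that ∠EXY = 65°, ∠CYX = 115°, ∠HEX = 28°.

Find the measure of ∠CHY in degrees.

1. ∠CYH = 65°  [linear pair at Y on HX]
2. ∠HCY = 28°  [CY∥EX, corresponding at C]
3. ∠CHY = 87°  [△HCY]

∠CHY = 87°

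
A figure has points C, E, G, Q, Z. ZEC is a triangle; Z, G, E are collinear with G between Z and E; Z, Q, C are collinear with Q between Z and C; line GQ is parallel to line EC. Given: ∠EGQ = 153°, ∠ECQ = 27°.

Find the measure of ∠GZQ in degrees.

∠GZQ = 126°

1. ∠QGZ = 27°  [linear pair at G on ZE]
2. ∠ECZ = 27°  [Q on ray CZ]
3. ∠CEZ = 27°  [GQ∥EC, corresponding at G]
4. ∠CZE = 126°  [△ZEC]
5. ∠GZQ = 126°  [G on ZE, Q on ZC]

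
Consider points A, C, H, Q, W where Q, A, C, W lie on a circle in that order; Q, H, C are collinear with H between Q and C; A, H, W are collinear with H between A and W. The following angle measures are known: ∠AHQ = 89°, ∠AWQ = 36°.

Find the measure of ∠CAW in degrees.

1. ∠AHC = 91°  [linear pair at H on QC]
2. ∠ACQ = 36°  [same arc QA]
3. ∠CAW = 53°  [△AHC]

∠CAW = 53°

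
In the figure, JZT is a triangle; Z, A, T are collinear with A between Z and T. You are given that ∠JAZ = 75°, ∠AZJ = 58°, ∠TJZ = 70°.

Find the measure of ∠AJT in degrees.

∠AJT = 23°

1. ∠JAT = 105°  [linear pair at A on ZT]
2. ∠JZT = 58°  [A on ray ZT]
3. ∠JTZ = 52°  [△JZT]
4. ∠ATJ = 52°  [A on ray TZ]
5. ∠AJT = 23°  [△JAT]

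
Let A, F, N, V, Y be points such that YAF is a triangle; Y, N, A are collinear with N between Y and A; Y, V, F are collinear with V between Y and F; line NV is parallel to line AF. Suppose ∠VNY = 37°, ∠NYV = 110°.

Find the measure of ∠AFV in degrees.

∠AFV = 33°

1. ∠NVY = 33°  [△YNV]
2. ∠FVN = 147°  [linear pair at V on YF]
3. ∠AFV = 33°  [NV∥AF, co-interior at F–V]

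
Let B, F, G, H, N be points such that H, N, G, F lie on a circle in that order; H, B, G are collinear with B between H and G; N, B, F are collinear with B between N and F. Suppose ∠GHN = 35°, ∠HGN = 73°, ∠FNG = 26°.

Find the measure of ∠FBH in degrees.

∠FBH = 81°

1. ∠HFN = 73°  [same arc HN]
2. ∠FHG = 26°  [same arc GF]
3. ∠FBH = 81°  [△HBF]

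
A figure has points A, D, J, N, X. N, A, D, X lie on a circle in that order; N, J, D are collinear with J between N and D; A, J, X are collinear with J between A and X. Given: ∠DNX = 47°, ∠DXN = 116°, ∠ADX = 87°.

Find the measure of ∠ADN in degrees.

∠ADN = 70°

1. ∠NDX = 17°  [△NDX]
2. ∠ANX = 93°  [cyclic NADX, opposite ∠N+∠D]
3. ∠NAX = 17°  [same arc NX]
4. ∠AXN = 70°  [△NAX]
5. ∠ADN = 70°  [same arc NA]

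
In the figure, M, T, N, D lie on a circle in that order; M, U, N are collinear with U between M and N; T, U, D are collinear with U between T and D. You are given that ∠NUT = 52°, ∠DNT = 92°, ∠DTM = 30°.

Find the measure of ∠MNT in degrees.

1. ∠DMT = 88°  [cyclic MTND, opposite ∠M+∠N]
2. ∠MDT = 62°  [△MTD]
3. ∠MNT = 62°  [same arc MT]

∠MNT = 62°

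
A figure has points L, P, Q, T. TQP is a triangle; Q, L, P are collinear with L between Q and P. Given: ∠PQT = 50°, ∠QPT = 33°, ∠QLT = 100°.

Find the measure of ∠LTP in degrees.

1. ∠LPT = 33°  [L on ray PQ]
2. ∠PLT = 80°  [linear pair at L on QP]
3. ∠LTP = 67°  [△TLP]

∠LTP = 67°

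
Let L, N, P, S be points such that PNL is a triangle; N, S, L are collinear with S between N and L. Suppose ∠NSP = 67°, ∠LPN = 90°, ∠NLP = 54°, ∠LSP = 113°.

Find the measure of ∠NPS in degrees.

1. ∠LNP = 36°  [△PNL]
2. ∠PNS = 36°  [S on ray NL]
3. ∠NPS = 77°  [△PNS]

∠NPS = 77°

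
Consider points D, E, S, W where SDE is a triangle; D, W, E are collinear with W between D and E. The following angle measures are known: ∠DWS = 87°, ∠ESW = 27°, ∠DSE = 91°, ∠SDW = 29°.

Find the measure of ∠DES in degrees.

∠DES = 60°

1. ∠EWS = 93°  [linear pair at W on DE]
2. ∠SEW = 60°  [△SWE]
3. ∠DES = 60°  [W on ray ED]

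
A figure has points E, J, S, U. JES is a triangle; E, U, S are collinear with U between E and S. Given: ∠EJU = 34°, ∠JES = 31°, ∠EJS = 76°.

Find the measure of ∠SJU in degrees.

1. ∠ESJ = 73°  [△JES]
2. ∠JEU = 31°  [U on ray ES]
3. ∠JSU = 73°  [U on ray SE]
4. ∠EUJ = 115°  [△JEU]
5. ∠JUS = 65°  [linear pair at U on ES]
6. ∠SJU = 42°  [△JUS]

∠SJU = 42°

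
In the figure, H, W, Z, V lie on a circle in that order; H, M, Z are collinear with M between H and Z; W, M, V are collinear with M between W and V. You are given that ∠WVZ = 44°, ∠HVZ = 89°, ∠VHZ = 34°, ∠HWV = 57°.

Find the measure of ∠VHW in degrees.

∠VHW = 78°

1. ∠VWZ = 34°  [same arc ZV]
2. ∠VZW = 102°  [△WZV]
3. ∠VHW = 78°  [cyclic HWZV, opposite ∠H+∠Z]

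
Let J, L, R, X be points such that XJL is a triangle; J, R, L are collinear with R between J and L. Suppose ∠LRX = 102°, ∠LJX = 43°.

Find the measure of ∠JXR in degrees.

1. ∠JRX = 78°  [linear pair at R on JL]
2. ∠RJX = 43°  [R on ray JL]
3. ∠JXR = 59°  [△XJR]

∠JXR = 59°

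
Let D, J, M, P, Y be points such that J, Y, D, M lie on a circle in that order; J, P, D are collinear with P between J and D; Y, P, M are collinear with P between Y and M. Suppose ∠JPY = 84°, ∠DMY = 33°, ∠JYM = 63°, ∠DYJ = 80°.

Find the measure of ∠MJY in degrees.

1. ∠DJY = 33°  [△JPY]
2. ∠JDY = 67°  [△JYD]
3. ∠JMY = 67°  [same arc JY]
4. ∠MJY = 50°  [△JYM]

∠MJY = 50°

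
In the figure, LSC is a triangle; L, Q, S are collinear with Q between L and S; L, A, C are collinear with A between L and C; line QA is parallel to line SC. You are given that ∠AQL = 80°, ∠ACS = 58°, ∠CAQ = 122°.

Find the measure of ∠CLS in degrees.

1. ∠CSL = 80°  [QA∥SC, corresponding at Q]
2. ∠LCS = 58°  [A on ray CL]
3. ∠CLS = 42°  [△LSC]

∠CLS = 42°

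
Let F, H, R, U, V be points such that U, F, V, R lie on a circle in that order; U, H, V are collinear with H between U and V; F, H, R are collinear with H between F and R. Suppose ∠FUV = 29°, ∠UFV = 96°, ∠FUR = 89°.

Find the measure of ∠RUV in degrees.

1. ∠FRV = 29°  [same arc FV]
2. ∠FVR = 91°  [cyclic UFVR, opposite ∠U+∠V]
3. ∠RFV = 60°  [△FVR]
4. ∠RUV = 60°  [same arc VR]

∠RUV = 60°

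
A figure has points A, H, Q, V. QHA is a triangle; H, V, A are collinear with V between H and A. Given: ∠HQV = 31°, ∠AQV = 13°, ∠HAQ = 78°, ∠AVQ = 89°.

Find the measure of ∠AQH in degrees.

1. ∠HVQ = 91°  [linear pair at V on HA]
2. ∠QHV = 58°  [△QHV]
3. ∠AHQ = 58°  [V on ray HA]
4. ∠AQH = 44°  [△QHA]

∠AQH = 44°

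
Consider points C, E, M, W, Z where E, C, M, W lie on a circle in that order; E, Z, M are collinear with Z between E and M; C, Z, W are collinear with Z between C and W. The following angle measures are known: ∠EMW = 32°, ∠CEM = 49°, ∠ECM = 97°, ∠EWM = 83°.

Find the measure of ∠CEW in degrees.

1. ∠MEW = 65°  [△EMW]
2. ∠CWM = 49°  [same arc CM]
3. ∠MCW = 65°  [same arc MW]
4. ∠CMW = 66°  [△CMW]
5. ∠CEW = 114°  [cyclic ECMW, opposite ∠E+∠M]

∠CEW = 114°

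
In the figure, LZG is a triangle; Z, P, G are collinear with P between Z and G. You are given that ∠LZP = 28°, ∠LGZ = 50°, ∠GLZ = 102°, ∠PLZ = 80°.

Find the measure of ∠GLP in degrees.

1. ∠LPZ = 72°  [△LZP]
2. ∠LGP = 50°  [P on ray GZ]
3. ∠GPL = 108°  [linear pair at P on ZG]
4. ∠GLP = 22°  [△LPG]

∠GLP = 22°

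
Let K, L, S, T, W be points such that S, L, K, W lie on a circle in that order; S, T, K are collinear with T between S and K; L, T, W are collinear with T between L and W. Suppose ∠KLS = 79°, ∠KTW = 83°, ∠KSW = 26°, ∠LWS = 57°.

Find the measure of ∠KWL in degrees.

∠KWL = 44°

1. ∠KWS = 101°  [cyclic SLKW, opposite ∠L+∠W]
2. ∠SKW = 53°  [△SKW]
3. ∠KWL = 44°  [△KTW]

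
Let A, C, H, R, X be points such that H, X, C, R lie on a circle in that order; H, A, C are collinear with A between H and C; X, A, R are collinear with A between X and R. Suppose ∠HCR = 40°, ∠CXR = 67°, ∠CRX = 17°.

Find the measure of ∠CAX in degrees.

∠CAX = 57°

1. ∠HXR = 40°  [same arc HR]
2. ∠CHX = 17°  [same arc XC]
3. ∠HAX = 123°  [△HAX]
4. ∠CAX = 57°  [linear pair at A on HC]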